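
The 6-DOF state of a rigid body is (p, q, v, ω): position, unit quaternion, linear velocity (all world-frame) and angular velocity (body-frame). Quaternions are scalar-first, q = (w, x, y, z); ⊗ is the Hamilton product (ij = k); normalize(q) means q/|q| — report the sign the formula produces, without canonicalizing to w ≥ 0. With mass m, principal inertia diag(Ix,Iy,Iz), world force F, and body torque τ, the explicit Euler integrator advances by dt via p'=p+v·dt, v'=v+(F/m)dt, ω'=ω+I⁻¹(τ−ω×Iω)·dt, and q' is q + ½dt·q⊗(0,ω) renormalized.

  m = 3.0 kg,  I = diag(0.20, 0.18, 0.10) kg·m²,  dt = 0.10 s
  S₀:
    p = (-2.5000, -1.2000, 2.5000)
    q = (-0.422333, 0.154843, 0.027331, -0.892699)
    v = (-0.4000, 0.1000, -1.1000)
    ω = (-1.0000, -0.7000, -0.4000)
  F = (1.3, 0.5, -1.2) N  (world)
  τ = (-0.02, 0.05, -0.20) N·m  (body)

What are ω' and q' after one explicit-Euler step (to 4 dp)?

(τ − ω×Iω)/I = (0.0120, 0.0556, -1.8600)
ω' = ω + α·dt = (-0.9988, -0.6944, -0.5860)
Hamilton product q⊗(0,ω) = (-0.1831049, -0.2134887, 1.2502693, 0.0878741)
updated quaternion q' = (-0.4306, 0.1439, 0.0897, -0.8865)

ω' = (-0.9988, -0.6944, -0.5860)
q' = (-0.4306, 0.1439, 0.0897, -0.8865)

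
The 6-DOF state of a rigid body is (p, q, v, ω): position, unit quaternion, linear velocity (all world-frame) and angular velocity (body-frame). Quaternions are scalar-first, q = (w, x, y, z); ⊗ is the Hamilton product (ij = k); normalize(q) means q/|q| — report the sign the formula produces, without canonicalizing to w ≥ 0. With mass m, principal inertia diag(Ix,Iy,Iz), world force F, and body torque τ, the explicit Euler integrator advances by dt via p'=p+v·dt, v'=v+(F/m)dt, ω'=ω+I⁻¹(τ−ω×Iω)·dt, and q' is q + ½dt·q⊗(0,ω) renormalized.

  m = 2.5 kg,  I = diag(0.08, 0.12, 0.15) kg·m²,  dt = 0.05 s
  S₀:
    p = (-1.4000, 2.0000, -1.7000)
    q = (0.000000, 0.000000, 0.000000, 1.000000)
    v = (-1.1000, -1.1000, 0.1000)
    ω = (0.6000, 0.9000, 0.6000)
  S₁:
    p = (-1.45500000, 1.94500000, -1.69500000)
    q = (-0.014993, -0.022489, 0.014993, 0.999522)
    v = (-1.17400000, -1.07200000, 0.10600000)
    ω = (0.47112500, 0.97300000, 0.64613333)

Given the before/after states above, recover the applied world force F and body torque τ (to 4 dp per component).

Δω = ω₁−ω₀ = (-0.12887500, 0.07300000, 0.04613333)
gyro term ω₀×Iω₀ = (0.0162, -0.0252, 0.0216)
τ = I·(Δω/dt) + ω₀×(Iω₀) = (-0.1900, 0.1500, 0.1600)
velocity change Δv = (-0.07400000, 0.02800000, 0.00600000)
F = m·Δv/dt = (-3.7000, 1.4000, 0.3000)

F = (-3.7000, 1.4000, 0.3000)
τ = (-0.1900, 0.1500, 0.1600)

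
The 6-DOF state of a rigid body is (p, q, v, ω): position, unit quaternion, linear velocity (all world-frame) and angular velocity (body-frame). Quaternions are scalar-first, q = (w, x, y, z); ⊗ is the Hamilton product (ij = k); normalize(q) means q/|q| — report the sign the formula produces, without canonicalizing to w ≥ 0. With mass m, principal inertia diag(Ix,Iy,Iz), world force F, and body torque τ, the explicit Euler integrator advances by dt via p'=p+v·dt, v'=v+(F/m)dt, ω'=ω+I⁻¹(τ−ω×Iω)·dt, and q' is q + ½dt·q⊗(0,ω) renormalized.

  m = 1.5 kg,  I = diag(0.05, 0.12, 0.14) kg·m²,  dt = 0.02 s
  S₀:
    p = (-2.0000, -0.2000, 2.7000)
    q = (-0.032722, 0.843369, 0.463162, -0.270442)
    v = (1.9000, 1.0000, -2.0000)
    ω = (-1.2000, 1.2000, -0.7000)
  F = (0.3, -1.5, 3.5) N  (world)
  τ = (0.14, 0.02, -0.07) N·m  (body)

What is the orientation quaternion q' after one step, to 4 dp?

2q̇ = q⊗(0,ω) = (0.2669390, 0.0395834, 0.8756223, 1.5907426)
q' = normalize(q + ½dt·q⊗(0,ω)) = (-0.0300, 0.8436, 0.4718, -0.2545)

q' = (-0.0300, 0.8436, 0.4718, -0.2545)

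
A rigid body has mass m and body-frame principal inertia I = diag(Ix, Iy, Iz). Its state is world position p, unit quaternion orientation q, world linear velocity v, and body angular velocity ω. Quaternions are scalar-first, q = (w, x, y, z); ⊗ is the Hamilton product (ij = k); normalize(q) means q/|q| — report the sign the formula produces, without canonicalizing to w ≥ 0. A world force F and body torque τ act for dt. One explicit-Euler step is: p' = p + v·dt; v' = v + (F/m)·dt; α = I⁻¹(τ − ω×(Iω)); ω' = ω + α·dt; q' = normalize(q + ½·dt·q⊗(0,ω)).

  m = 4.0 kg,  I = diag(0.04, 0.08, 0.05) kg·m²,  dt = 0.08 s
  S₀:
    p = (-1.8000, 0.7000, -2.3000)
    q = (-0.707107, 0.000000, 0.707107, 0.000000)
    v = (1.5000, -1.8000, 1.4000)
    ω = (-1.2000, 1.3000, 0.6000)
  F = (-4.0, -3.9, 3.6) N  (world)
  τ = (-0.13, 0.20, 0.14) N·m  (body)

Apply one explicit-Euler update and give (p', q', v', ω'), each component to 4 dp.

(τ − ω×Iω)/I = (-2.6650, 2.4100, 4.0480)
new body rate ω' = (-1.4132, 1.4928, 0.9238)
q⊗(0,ω) = (-0.9192391, 1.2727926, -0.9192391, 0.4242642)
updated quaternion q' = (-0.7418, 0.0508, 0.6685, 0.0169)
new position p' = (-1.6800, 0.5560, -2.1880)
v' = v + a·dt = (1.4200, -1.8780, 1.4720)

p' = (-1.6800, 0.5560, -2.1880)
q' = (-0.7418, 0.0508, 0.6685, 0.0169)
v' = (1.4200, -1.8780, 1.4720)
ω' = (-1.4132, 1.4928, 0.9238)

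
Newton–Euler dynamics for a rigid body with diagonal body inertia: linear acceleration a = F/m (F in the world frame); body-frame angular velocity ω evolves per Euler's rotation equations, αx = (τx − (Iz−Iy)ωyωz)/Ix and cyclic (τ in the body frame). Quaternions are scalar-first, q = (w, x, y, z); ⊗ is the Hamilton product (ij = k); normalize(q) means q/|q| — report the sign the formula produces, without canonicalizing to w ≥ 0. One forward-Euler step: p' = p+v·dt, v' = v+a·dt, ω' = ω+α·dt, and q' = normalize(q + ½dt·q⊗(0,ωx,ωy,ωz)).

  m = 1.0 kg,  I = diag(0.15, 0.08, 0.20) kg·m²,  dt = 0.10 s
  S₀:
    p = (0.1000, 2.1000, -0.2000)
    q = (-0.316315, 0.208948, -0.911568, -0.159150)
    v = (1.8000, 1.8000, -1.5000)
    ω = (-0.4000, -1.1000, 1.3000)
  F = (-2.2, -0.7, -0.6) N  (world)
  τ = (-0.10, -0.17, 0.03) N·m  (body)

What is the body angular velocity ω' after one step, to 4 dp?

gyro term ω×Iω = (-0.1716, 0.0260, -0.0308)
α = I⁻¹(τ − ω×Iω) = (0.4773, -2.4500, 0.3040)
ω + α·dt = (-0.3523, -1.3450, 1.3304)

ω' = (-0.3523, -1.3450, 1.3304)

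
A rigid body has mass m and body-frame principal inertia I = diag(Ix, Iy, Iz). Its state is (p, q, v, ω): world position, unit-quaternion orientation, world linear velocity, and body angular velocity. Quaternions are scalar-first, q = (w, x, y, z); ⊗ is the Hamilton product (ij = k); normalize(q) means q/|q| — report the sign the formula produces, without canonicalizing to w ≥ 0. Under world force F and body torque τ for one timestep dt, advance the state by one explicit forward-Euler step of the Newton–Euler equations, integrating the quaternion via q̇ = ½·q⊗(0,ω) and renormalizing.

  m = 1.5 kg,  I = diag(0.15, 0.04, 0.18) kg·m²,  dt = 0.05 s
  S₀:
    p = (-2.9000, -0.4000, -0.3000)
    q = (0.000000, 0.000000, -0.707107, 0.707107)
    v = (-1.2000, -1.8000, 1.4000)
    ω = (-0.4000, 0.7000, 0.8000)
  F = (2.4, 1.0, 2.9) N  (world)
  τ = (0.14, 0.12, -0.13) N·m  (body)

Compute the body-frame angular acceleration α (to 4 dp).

α = (0.4107, 2.7600, -0.8933)

ω×(Iω) gyroscopic = (0.0784, 0.0096, 0.0308)
(τ − ω×Iω)/I = (0.4107, 2.7600, -0.8933)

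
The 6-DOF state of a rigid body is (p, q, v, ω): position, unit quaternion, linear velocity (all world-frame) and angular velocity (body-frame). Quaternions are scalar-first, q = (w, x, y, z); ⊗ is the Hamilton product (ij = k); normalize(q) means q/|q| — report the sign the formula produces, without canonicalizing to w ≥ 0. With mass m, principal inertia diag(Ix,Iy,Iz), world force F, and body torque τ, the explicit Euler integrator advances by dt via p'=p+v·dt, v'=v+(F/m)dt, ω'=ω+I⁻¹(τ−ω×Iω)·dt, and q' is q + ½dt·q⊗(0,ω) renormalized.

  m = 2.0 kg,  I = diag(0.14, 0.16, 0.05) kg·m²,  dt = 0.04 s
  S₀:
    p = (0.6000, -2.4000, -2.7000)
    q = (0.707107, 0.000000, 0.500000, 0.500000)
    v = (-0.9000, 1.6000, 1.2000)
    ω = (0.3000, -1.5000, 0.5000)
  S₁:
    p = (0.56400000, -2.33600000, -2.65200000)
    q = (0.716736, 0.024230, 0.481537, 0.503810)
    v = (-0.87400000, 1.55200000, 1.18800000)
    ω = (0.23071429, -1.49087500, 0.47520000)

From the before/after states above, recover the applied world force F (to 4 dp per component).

F = (1.3000, -2.4000, -0.6000)

v₁ − v₀ = (0.02600000, -0.04800000, -0.01200000)
applied force F = (1.3000, -2.4000, -0.6000)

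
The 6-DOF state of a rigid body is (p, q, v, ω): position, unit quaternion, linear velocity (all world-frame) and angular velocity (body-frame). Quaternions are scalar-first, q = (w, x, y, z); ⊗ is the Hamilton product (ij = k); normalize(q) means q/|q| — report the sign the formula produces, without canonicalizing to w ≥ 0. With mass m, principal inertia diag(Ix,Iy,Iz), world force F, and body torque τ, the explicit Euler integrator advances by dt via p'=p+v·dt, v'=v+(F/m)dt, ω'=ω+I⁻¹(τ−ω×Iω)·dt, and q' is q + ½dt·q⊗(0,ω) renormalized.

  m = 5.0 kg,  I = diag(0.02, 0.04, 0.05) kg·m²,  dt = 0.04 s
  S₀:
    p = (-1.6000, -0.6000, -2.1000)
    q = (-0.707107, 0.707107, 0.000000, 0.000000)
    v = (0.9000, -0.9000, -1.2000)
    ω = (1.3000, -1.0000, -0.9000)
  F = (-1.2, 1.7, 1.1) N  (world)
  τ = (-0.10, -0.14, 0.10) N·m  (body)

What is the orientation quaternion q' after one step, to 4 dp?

q⊗(0,ω) = (-0.9192391, -0.9192391, 1.3435033, -0.0707107)
q + ½dt·q⊗(0,ω), renormalized = (-0.7250, 0.6882, 0.0269, -0.0014)

q' = (-0.7250, 0.6882, 0.0269, -0.0014)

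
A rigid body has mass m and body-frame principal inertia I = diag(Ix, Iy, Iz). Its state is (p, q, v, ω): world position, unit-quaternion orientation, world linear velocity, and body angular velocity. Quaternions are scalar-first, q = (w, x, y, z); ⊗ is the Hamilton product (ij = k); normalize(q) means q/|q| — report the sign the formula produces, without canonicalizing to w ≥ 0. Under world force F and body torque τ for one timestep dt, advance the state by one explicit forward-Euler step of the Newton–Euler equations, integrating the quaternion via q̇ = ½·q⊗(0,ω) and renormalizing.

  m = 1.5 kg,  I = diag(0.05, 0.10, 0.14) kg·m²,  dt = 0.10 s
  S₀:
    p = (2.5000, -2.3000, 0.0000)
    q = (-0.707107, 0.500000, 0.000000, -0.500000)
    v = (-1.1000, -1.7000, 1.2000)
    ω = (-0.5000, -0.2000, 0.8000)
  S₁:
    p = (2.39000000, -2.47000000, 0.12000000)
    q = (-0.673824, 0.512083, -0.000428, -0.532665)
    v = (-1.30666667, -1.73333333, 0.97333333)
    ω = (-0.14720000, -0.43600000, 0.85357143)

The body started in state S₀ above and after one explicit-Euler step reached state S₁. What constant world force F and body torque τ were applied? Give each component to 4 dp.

F = (-3.1000, -0.5000, -3.4000)
τ = (0.1700, -0.2000, 0.0800)

Δω = ω₁−ω₀ = (0.35280000, -0.23600000, 0.05357143)
gyro term ω₀×Iω₀ = (-0.0064, 0.0360, 0.0050)
applied torque τ = (0.1700, -0.2000, 0.0800)
v₁ − v₀ = (-0.20666667, -0.03333333, -0.22666667)
m·(v₁−v₀)/dt = (-3.1000, -0.5000, -3.4000)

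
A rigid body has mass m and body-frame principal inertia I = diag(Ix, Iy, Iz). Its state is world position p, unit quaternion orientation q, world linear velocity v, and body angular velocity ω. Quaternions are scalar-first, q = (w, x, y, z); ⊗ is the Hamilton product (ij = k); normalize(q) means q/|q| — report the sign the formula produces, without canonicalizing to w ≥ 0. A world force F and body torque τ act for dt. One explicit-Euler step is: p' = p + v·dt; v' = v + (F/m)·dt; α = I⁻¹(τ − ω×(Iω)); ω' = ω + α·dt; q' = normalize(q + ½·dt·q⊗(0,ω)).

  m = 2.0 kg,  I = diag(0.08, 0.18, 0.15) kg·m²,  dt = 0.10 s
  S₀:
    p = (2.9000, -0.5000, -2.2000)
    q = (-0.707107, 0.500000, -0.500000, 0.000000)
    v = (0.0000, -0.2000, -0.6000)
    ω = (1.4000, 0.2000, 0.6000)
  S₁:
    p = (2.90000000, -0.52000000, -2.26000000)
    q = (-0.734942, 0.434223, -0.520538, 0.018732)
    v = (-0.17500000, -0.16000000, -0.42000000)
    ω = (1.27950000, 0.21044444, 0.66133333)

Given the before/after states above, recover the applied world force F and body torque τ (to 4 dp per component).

F = (-3.5000, 0.8000, 3.6000)
τ = (-0.1000, -0.0400, 0.1200)

velocity change Δv = (-0.17500000, 0.04000000, 0.18000000)
applied force F = (-3.5000, 0.8000, 3.6000)
rate change Δω = (-0.12050000, 0.01044444, 0.06133333)
precession coupling = (-0.0036, -0.0588, 0.0280)
I·α + gyro = (-0.1000, -0.0400, 0.1200)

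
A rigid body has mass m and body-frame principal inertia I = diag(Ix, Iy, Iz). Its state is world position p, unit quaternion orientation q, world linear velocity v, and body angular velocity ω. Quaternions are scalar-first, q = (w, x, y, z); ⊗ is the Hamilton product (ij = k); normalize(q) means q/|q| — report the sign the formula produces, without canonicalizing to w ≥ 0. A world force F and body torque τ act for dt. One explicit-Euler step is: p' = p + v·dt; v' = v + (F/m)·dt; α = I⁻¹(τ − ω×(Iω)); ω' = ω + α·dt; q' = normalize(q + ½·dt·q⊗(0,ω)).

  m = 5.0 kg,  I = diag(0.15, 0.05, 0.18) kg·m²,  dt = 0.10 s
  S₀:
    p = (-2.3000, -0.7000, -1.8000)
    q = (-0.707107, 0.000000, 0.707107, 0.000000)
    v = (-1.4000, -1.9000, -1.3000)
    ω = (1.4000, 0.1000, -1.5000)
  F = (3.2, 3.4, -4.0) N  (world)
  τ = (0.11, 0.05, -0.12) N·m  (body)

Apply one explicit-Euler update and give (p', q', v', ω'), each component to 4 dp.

p' = (-2.4400, -0.8900, -1.9300)
q' = (-0.7069, -0.1020, 0.6999, 0.0035)
v' = (-1.3360, -1.8320, -1.3800)
ω' = (1.4863, 0.0740, -1.5589)

angular accel α = (0.8633, -0.2600, -0.5889)
new body rate ω' = (1.4863, 0.0740, -1.5589)
2q̇ = q⊗(0,ω) = (-0.0707107, -2.0506103, -0.0707107, 0.0707107)
updated quaternion q' = (-0.7069, -0.1020, 0.6999, 0.0035)
new position p' = (-2.4400, -0.8900, -1.9300)
v + (F/m)dt = (-1.3360, -1.8320, -1.3800)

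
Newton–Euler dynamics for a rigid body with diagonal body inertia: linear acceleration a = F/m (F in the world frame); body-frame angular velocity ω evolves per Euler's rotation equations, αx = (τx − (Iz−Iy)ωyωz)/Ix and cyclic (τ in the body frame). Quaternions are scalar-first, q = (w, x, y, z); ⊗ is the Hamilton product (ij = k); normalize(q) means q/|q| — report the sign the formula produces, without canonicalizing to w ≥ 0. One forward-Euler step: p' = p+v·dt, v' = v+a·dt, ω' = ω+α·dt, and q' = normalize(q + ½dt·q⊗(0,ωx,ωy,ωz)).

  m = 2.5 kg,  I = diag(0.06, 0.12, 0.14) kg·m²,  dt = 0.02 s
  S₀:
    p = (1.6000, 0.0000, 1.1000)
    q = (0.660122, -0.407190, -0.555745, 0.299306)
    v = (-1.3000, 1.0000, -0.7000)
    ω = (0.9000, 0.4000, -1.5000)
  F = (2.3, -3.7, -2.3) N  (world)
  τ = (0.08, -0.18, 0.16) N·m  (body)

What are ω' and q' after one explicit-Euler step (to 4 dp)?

ω' = (0.9307, 0.3520, -1.4802)
q' = (0.6704, -0.3940, -0.5564, 0.2927)

precession coupling ω×(Iω) = (-0.0120, 0.1080, 0.0216)
angular accel α = (1.5333, -2.4000, 0.9886)
ω + α·dt = (0.9307, 0.3520, -1.4802)
q⊗(0,ω) = (1.0377280, 1.3080049, -0.0773608, -0.6528885)
q + ½dt·q⊗(0,ω), renormalized = (0.6704, -0.3940, -0.5564, 0.2927)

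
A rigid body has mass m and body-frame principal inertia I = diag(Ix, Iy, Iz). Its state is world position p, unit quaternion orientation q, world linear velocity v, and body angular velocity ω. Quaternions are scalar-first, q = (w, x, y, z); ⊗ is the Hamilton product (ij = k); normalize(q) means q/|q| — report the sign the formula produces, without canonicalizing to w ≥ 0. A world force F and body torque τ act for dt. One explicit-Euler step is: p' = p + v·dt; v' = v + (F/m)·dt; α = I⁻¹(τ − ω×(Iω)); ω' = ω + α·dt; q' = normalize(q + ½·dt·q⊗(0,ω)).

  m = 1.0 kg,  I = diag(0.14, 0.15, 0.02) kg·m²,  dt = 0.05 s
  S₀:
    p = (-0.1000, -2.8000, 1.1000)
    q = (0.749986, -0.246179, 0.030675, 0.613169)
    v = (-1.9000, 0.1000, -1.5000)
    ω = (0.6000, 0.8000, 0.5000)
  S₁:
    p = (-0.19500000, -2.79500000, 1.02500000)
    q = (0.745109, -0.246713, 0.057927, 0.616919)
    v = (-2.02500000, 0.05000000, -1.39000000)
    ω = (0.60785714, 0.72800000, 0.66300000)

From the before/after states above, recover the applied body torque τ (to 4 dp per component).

rate change Δω = (0.00785714, -0.07200000, 0.16300000)
ω₀×(Iω₀) = (-0.0520, 0.0360, 0.0048)
I·α + gyro = (-0.0300, -0.1800, 0.0700)

τ = (-0.0300, -0.1800, 0.0700)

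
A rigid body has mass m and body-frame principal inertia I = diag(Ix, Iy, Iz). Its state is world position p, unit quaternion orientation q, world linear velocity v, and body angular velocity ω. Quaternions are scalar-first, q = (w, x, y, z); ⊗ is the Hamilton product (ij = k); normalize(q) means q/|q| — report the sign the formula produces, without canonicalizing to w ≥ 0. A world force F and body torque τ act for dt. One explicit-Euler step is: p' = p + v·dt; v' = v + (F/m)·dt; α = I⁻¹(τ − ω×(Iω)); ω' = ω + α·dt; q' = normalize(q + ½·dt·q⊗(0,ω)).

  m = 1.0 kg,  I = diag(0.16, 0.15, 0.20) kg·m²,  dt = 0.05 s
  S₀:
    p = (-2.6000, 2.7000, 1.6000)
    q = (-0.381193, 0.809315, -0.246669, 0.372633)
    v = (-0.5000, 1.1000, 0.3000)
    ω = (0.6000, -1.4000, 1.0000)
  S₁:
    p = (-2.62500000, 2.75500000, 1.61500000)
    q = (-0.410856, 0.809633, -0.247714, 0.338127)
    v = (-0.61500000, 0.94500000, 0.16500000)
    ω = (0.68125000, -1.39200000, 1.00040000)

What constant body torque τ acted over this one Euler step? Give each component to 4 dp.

ω₁ − ω₀ = (0.08125000, 0.00800000, 0.00040000)
precession coupling = (-0.0700, -0.0240, 0.0084)
I·α + gyro = (0.1900, 0.0000, 0.0100)

τ = (0.1900, 0.0000, 0.0100)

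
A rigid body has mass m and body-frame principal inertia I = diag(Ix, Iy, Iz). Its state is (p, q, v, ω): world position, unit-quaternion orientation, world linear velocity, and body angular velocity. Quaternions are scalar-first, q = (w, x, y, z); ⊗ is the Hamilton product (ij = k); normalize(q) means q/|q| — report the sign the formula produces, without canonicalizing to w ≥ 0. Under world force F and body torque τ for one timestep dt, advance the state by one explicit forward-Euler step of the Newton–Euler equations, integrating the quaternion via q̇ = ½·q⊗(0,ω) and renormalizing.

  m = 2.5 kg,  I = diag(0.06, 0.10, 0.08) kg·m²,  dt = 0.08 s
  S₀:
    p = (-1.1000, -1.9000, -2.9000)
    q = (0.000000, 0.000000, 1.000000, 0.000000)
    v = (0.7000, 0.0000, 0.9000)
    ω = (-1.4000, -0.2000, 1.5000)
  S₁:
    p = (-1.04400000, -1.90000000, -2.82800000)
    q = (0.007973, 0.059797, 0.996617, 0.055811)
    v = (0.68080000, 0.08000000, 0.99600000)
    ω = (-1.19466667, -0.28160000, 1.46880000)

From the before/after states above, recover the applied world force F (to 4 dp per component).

Δv = v₁−v₀ = (-0.01920000, 0.08000000, 0.09600000)
applied force F = (-0.6000, 2.5000, 3.0000)

F = (-0.6000, 2.5000, 3.0000)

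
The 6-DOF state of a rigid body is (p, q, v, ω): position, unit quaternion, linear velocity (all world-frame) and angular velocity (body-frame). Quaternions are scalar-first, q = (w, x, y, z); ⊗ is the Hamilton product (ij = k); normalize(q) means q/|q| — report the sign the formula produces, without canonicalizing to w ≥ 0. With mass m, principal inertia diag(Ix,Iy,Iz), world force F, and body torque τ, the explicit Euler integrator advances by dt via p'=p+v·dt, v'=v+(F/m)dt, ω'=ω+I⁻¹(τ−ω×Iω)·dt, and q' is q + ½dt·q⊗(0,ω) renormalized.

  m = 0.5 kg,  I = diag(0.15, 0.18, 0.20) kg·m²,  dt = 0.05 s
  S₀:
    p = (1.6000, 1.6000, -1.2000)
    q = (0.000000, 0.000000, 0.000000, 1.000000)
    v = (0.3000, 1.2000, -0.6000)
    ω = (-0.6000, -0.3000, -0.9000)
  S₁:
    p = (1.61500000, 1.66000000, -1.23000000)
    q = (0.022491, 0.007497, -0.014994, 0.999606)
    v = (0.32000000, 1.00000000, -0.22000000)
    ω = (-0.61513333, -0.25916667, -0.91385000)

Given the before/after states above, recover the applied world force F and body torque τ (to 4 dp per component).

F = (0.2000, -2.0000, 3.8000)
τ = (-0.0400, 0.1200, -0.0500)

velocity change Δv = (0.02000000, -0.20000000, 0.38000000)
applied force F = (0.2000, -2.0000, 3.8000)
Δω = ω₁−ω₀ = (-0.01513333, 0.04083333, -0.01385000)
ω₀×(Iω₀) = (0.0054, -0.0270, 0.0054)
τ = I·(Δω/dt) + ω₀×(Iω₀) = (-0.0400, 0.1200, -0.0500)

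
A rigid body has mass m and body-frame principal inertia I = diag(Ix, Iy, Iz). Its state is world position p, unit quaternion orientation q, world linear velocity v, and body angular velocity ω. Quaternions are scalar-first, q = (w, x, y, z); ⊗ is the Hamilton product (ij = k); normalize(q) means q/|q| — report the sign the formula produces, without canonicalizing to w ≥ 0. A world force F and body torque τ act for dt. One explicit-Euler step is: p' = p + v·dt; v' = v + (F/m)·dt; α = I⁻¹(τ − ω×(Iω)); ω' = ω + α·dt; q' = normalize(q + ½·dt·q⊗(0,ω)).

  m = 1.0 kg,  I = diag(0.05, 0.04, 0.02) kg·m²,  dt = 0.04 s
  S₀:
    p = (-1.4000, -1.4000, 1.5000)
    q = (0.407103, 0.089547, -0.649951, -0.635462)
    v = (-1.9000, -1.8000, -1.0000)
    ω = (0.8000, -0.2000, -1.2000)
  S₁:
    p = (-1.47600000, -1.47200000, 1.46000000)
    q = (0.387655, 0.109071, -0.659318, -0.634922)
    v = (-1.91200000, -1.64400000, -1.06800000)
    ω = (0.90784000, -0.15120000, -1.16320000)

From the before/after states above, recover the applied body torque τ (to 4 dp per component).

τ = (0.1300, 0.0200, 0.0200)

Δω = ω₁−ω₀ = (0.10784000, 0.04880000, 0.03680000)
ω₀×(Iω₀) = (-0.0048, -0.0288, 0.0016)
I·α + gyro = (0.1300, 0.0200, 0.0200)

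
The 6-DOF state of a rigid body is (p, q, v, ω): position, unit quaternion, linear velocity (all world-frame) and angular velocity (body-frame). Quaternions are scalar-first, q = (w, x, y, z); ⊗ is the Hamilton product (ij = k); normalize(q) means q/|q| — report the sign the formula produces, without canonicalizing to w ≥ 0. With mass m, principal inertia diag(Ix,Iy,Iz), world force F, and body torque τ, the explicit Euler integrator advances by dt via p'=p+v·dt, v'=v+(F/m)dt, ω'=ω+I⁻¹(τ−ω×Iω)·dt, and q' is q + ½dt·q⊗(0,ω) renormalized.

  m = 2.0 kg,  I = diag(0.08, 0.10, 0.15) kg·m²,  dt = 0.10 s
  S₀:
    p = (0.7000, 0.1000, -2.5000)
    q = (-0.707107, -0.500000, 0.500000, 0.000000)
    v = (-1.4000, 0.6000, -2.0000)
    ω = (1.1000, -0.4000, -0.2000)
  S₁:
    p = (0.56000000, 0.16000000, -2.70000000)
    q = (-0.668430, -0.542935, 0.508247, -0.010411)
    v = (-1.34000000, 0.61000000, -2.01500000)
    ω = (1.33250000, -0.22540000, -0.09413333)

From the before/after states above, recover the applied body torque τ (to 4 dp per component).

ω₁ − ω₀ = (0.23250000, 0.17460000, 0.10586667)
precession coupling = (0.0040, 0.0154, -0.0088)
I·α + gyro = (0.1900, 0.1900, 0.1500)

τ = (0.1900, 0.1900, 0.1500)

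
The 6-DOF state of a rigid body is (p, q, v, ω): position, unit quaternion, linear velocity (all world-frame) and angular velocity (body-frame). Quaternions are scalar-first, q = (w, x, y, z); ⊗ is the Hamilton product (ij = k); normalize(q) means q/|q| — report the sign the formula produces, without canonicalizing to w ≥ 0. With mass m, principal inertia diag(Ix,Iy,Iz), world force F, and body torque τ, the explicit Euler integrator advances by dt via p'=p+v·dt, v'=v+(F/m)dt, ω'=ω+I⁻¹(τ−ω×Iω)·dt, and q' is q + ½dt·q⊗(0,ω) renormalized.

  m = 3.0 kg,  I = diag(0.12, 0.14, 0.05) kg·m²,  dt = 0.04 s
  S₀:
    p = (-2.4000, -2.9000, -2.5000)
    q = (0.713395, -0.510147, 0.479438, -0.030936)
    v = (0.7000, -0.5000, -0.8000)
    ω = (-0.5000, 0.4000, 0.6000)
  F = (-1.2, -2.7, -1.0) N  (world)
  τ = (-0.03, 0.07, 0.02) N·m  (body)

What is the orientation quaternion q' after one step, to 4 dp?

2q̇ = q⊗(0,ω) = (-0.4282871, -0.0566603, 0.6069142, 0.4636972)
updated quaternion q' = (0.7047, -0.5112, 0.4915, -0.0217)

q' = (0.7047, -0.5112, 0.4915, -0.0217)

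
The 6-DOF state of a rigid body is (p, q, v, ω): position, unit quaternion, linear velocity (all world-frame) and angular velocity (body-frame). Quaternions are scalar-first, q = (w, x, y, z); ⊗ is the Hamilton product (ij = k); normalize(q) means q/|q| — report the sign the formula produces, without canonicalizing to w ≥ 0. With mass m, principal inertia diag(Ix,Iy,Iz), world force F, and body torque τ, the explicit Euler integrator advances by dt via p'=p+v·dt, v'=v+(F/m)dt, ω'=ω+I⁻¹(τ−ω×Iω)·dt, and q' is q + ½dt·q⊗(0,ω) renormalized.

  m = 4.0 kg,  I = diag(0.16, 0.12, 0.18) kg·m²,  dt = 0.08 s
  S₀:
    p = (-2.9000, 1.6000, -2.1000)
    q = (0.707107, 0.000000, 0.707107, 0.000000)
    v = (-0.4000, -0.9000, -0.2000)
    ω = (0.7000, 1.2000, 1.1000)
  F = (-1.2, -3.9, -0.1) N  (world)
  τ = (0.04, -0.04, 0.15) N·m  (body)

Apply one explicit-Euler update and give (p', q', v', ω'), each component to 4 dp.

p' = (-2.9320, 1.5280, -2.1160)
q' = (0.6715, 0.0508, 0.7392, 0.0113)
v' = (-0.4240, -0.9780, -0.2020)
ω' = (0.6804, 1.1836, 1.1816)

precession coupling ω×(Iω) = (0.0792, -0.0154, -0.0336)
(τ − ω×Iω)/I = (-0.2450, -0.2050, 1.0200)
new body rate ω' = (0.6804, 1.1836, 1.1816)
Hamilton product q⊗(0,ω) = (-0.8485284, 1.2727926, 0.8485284, 0.2828428)
q + ½dt·q⊗(0,ω), renormalized = (0.6715, 0.0508, 0.7392, 0.0113)
linear accel F/m = (-0.3000, -0.9750, -0.0250)
new position p' = (-2.9320, 1.5280, -2.1160)
v + (F/m)dt = (-0.4240, -0.9780, -0.2020)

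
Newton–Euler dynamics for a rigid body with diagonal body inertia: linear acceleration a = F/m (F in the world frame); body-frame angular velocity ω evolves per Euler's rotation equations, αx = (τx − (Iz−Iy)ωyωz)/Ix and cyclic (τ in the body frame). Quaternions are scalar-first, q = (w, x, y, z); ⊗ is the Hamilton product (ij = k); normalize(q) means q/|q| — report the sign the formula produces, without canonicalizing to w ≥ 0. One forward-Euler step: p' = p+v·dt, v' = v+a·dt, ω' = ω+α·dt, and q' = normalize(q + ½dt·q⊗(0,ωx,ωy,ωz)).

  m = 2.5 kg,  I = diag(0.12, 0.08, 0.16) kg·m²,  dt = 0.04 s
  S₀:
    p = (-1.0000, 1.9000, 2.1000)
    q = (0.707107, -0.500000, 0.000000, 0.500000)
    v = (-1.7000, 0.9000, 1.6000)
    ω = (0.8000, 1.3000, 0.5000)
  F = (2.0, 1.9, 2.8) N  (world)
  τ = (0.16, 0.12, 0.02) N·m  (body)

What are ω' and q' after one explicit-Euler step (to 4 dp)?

ω' = (0.8360, 1.3680, 0.5154)
q' = (0.7097, -0.5014, 0.0314, 0.4938)

α = I⁻¹(τ − ω×Iω) = (0.9000, 1.7000, 0.3850)
new body rate ω' = (0.8360, 1.3680, 0.5154)
q⊗(0,ω) = (0.1500000, -0.0843144, 1.5692391, -0.2964465)
q' = normalize(q + ½dt·q⊗(0,ω)) = (0.7097, -0.5014, 0.0314, 0.4938)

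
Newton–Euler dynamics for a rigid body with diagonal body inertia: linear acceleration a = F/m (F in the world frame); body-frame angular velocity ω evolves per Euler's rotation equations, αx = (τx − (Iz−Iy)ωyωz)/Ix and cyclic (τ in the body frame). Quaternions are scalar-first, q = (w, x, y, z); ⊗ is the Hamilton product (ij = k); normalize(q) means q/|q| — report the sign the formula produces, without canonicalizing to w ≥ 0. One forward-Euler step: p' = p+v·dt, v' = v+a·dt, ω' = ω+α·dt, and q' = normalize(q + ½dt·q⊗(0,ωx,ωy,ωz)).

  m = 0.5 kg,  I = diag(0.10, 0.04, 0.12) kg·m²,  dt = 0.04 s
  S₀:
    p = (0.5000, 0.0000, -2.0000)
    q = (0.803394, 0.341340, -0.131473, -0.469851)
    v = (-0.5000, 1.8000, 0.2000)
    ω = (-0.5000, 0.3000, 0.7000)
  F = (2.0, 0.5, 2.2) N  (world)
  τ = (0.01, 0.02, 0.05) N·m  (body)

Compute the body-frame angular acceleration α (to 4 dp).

α = (-0.0680, 0.3250, 0.3417)

precession coupling ω×(Iω) = (0.0168, 0.0070, 0.0090)
(τ − ω×Iω)/I = (-0.0680, 0.3250, 0.3417)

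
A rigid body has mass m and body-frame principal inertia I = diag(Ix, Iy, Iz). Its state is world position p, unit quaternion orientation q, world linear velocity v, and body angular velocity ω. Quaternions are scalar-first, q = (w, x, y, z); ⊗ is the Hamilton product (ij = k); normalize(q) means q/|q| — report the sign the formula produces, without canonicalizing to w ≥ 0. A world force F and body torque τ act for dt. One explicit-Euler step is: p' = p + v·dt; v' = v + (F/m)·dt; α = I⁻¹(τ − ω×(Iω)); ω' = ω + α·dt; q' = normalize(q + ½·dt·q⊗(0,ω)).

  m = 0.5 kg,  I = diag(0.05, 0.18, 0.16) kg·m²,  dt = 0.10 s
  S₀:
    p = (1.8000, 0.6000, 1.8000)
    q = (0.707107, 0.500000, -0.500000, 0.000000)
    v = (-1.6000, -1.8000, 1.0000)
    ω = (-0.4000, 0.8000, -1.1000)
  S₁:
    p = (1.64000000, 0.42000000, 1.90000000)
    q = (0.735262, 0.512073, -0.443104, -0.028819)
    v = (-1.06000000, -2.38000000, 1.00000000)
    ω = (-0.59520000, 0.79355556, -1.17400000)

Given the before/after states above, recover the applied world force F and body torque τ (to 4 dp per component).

F = (2.7000, -2.9000, 0.0000)
τ = (-0.0800, -0.0600, -0.1600)

v₁ − v₀ = (0.54000000, -0.58000000, 0.00000000)
F = m·Δv/dt = (2.7000, -2.9000, 0.0000)
ω₁ − ω₀ = (-0.19520000, -0.00644444, -0.07400000)
gyro term ω₀×Iω₀ = (0.0176, -0.0484, -0.0416)
τ = I·(Δω/dt) + ω₀×(Iω₀) = (-0.0800, -0.0600, -0.1600)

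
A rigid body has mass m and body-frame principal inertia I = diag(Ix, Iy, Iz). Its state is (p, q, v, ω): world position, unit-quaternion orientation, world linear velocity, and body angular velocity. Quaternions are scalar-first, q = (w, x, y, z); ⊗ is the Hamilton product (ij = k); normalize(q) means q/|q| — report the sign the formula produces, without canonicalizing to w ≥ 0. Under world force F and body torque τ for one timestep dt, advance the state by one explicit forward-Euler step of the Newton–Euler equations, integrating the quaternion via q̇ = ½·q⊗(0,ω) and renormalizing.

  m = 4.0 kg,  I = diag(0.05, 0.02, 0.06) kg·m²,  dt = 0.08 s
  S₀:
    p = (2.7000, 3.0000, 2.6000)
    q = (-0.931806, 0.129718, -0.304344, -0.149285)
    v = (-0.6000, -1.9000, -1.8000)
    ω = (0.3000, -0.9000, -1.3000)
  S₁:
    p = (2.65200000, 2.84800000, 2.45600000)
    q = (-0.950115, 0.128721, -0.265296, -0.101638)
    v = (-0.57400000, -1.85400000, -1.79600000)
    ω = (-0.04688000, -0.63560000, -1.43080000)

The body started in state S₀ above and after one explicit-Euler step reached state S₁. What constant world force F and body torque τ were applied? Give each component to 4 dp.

F = (1.3000, 2.3000, 0.2000)
τ = (-0.1700, 0.0700, -0.0900)

Δv = v₁−v₀ = (0.02600000, 0.04600000, 0.00400000)
m·(v₁−v₀)/dt = (1.3000, 2.3000, 0.2000)
rate change Δω = (-0.34688000, 0.26440000, -0.13080000)
precession coupling = (0.0468, 0.0039, 0.0081)
applied torque τ = (-0.1700, 0.0700, -0.0900)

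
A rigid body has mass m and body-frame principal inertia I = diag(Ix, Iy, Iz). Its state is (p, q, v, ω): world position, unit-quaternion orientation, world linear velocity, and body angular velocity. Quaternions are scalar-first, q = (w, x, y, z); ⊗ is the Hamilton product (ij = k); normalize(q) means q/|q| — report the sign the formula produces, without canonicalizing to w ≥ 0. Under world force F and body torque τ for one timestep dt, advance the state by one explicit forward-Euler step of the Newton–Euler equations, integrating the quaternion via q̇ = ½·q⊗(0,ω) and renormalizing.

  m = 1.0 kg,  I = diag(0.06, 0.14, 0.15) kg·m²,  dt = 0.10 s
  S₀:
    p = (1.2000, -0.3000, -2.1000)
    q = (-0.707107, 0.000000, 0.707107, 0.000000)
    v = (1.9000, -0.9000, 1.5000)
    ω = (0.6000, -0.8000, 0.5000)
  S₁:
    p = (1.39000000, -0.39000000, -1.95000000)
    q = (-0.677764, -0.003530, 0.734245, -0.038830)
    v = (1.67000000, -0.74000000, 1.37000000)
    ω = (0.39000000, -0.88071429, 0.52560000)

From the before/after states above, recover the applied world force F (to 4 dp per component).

F = (-2.3000, 1.6000, -1.3000)

velocity change Δv = (-0.23000000, 0.16000000, -0.13000000)
m·(v₁−v₀)/dt = (-2.3000, 1.6000, -1.3000)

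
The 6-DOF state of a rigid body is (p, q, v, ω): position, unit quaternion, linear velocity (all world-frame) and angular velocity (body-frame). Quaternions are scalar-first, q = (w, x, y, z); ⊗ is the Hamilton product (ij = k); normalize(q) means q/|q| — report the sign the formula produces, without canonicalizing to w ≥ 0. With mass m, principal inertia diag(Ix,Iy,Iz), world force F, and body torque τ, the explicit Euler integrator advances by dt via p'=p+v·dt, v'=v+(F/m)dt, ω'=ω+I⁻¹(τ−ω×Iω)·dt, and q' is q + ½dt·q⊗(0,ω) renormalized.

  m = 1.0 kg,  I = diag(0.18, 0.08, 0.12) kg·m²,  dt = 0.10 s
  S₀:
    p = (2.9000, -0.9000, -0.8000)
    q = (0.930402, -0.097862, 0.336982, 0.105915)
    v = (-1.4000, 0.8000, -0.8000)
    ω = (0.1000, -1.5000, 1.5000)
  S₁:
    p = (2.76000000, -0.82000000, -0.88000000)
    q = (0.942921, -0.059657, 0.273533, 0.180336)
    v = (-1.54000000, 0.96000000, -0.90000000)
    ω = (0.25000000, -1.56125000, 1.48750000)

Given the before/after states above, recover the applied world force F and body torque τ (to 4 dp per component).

ω₁ − ω₀ = (0.15000000, -0.06125000, -0.01250000)
precession coupling = (-0.0900, 0.0090, 0.0150)
applied torque τ = (0.1800, -0.0400, 0.0000)
velocity change Δv = (-0.14000000, 0.16000000, -0.10000000)
F = m·Δv/dt = (-1.4000, 1.6000, -1.0000)

F = (-1.4000, 1.6000, -1.0000)
τ = (0.1800, -0.0400, 0.0000)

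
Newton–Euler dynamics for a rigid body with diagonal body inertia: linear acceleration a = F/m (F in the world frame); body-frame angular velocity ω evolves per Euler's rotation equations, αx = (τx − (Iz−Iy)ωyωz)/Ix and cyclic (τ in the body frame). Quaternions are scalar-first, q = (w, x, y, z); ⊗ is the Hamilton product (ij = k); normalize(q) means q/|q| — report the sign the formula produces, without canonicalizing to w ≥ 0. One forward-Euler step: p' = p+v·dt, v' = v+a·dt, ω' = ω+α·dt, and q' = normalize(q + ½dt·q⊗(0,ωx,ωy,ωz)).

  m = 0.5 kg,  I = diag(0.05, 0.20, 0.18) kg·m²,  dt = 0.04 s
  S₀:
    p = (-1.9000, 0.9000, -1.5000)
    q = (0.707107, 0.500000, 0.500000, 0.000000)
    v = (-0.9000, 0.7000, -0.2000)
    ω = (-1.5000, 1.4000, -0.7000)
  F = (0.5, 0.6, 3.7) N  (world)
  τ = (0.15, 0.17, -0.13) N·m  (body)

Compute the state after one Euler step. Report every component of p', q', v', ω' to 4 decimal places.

p' = (-1.9360, 0.9280, -1.5080)
q' = (0.7074, 0.4713, 0.5263, 0.0191)
v' = (-0.8600, 0.7480, 0.0960)
ω' = (-1.3957, 1.4613, -0.6589)

p' = p + v·dt = (-1.9360, 0.9280, -1.5080)
new velocity v' = (-0.8600, 0.7480, 0.0960)
ω×(Iω) gyroscopic = (0.0196, -0.1365, -0.3150)
angular accel α = (2.6080, 1.5325, 1.0278)
ω' = ω + α·dt = (-1.3957, 1.4613, -0.6589)
q⊗(0,ω) = (0.0500000, -1.4106605, 1.3399498, 0.9550251)
q' = normalize(q + ½dt·q⊗(0,ω)) = (0.7074, 0.4713, 0.5263, 0.0191)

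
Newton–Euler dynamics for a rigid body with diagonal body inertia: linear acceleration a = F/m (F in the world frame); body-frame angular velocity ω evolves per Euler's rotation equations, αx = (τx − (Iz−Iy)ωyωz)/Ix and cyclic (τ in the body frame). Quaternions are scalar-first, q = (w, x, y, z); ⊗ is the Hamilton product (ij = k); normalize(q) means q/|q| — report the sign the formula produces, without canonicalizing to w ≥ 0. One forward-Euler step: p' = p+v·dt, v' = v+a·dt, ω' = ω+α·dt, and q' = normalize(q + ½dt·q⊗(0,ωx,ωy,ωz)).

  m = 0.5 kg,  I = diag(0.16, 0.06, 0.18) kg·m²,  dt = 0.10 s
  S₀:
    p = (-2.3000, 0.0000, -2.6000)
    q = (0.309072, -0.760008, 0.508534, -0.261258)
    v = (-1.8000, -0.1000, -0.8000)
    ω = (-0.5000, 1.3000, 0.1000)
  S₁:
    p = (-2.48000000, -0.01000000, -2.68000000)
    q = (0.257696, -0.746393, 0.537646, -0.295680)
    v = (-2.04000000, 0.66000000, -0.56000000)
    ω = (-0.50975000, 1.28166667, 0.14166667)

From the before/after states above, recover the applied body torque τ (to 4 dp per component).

τ = (0.0000, -0.0100, 0.1400)

rate change Δω = (-0.00975000, -0.01833333, 0.04166667)
gyro term ω₀×Iω₀ = (0.0156, 0.0010, 0.0650)
applied torque τ = (0.0000, -0.0100, 0.1400)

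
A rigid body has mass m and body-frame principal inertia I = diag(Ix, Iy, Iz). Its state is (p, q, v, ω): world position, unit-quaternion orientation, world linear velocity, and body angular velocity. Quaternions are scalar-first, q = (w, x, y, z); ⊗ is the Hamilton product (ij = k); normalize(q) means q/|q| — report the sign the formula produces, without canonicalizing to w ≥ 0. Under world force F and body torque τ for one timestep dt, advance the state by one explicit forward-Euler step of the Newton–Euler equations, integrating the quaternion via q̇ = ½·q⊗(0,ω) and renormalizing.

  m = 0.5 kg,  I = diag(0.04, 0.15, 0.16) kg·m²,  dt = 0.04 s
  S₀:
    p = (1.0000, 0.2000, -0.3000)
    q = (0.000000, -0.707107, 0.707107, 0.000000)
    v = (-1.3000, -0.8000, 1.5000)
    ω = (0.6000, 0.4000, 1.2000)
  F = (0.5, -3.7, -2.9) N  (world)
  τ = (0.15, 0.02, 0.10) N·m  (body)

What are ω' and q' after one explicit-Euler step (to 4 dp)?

(τ − ω×Iω)/I = (3.6300, 0.7093, 0.4600)
ω + α·dt = (0.7452, 0.4284, 1.2184)
Hamilton product q⊗(0,ω) = (0.1414214, 0.8485284, 0.8485284, -0.7071070)
updated quaternion q' = (0.0028, -0.6899, 0.7238, -0.0141)

ω' = (0.7452, 0.4284, 1.2184)
q' = (0.0028, -0.6899, 0.7238, -0.0141)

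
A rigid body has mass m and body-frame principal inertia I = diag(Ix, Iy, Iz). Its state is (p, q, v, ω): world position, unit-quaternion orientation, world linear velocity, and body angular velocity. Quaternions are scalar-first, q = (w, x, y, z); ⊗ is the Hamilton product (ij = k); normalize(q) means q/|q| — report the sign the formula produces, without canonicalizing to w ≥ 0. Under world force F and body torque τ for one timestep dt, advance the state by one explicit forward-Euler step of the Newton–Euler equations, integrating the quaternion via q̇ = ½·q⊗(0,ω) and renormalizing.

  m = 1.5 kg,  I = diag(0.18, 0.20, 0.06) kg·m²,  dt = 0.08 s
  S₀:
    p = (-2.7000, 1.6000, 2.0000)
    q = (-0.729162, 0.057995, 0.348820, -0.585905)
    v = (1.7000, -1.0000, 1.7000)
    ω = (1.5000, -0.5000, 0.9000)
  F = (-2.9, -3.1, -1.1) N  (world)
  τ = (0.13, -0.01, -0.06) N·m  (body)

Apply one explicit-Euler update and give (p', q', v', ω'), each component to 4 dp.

p' = (-2.5640, 1.5200, 2.1360)
q' = (-0.7027, 0.0150, 0.3253, -0.6326)
v' = (1.5453, -1.1653, 1.6413)
ω' = (1.5298, -0.5688, 0.8400)

p + v·dt = (-2.5640, 1.5200, 2.1360)
v + (F/m)dt = (1.5453, -1.1653, 1.6413)
precession coupling ω×(Iω) = (0.0630, 0.1620, -0.0150)
angular accel α = (0.3722, -0.8600, -0.7500)
ω' = ω + α·dt = (1.5298, -0.5688, 0.8400)
Hamilton product q⊗(0,ω) = (0.6147320, -1.0727575, -0.5664720, -1.2084733)
q + ½dt·q⊗(0,ω), renormalized = (-0.7027, 0.0150, 0.3253, -0.6326)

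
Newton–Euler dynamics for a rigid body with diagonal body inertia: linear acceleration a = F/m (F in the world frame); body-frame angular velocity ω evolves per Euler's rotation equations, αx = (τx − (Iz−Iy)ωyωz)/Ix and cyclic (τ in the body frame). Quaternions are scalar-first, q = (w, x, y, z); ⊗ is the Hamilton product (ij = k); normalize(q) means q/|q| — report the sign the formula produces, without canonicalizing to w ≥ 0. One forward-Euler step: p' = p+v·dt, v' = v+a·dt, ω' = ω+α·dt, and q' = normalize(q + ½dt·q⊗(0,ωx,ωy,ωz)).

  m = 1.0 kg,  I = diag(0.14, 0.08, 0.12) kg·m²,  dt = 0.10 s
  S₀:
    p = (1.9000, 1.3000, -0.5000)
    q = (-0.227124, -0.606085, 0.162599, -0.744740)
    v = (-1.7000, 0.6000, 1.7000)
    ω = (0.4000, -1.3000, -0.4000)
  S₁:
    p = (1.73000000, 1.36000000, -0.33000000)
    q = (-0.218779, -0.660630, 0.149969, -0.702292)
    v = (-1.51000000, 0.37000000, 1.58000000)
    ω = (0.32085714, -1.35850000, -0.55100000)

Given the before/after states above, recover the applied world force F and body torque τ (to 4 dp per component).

rate change Δω = (-0.07914286, -0.05850000, -0.15100000)
gyro term ω₀×Iω₀ = (0.0208, -0.0032, 0.0312)
τ = I·(Δω/dt) + ω₀×(Iω₀) = (-0.0900, -0.0500, -0.1500)
v₁ − v₀ = (0.19000000, -0.23000000, -0.12000000)
applied force F = (1.9000, -2.3000, -1.2000)

F = (1.9000, -2.3000, -1.2000)
τ = (-0.0900, -0.0500, -0.1500)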